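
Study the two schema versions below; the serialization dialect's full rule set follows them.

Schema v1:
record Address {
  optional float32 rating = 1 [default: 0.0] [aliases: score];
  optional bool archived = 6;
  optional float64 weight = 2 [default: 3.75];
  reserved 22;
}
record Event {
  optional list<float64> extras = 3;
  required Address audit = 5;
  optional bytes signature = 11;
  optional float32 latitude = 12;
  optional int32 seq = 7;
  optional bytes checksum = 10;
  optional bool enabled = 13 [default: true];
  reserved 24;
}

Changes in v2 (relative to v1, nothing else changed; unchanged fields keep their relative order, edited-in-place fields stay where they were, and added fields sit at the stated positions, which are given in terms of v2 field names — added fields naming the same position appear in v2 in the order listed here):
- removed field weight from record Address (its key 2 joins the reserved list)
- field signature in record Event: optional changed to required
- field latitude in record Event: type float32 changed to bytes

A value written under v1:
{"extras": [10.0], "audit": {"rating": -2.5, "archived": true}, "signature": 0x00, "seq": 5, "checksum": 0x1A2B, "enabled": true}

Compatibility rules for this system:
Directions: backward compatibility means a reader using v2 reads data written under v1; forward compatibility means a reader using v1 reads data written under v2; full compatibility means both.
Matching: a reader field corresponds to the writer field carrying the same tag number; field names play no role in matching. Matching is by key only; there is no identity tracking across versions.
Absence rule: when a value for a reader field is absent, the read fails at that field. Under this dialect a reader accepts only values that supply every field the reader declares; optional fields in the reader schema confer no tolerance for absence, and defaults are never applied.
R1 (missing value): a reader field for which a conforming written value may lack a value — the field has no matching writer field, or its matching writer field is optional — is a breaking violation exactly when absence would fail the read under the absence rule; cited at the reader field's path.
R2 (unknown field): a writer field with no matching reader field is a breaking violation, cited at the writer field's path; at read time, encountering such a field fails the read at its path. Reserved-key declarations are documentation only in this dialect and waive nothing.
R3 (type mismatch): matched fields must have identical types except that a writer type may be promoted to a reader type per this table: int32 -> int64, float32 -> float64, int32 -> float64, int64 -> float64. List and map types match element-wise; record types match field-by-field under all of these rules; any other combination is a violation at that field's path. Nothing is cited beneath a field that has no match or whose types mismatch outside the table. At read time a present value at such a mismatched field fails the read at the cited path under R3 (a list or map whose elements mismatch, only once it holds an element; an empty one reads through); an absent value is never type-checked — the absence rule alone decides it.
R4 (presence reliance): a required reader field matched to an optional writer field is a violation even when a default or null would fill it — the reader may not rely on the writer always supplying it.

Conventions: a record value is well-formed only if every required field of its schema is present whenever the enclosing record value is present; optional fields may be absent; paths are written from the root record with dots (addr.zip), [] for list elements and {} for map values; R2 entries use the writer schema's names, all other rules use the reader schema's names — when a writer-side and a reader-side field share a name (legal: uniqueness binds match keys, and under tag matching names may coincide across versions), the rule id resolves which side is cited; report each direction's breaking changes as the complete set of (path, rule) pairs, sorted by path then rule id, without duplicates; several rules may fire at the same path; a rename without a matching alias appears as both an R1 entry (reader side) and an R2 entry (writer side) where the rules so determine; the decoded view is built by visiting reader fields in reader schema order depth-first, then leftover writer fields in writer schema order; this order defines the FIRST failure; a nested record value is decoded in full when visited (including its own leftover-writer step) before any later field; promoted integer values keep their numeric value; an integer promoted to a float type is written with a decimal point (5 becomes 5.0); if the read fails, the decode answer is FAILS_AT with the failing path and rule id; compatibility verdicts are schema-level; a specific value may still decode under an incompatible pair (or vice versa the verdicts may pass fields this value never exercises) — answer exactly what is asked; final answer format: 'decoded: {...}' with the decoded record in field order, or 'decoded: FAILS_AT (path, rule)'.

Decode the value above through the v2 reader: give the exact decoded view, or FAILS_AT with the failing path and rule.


decoded: FAILS_AT (latitude, R1)

arrows below run writer -> reader for Event
decode walk for Event under reader schema v2:
  extras := [10.0]
  audit.rating := -2.5
  audit.archived := true
  signature := 0x00
  read fails at latitude under R1 (no fill)
  => FAILS_AT (latitude, R1)
checking off the Event differences that do not matter here:
  field signature in record Event: optional changed to required -> changes Event's schema-level verdicts only — the decode of this value is the same


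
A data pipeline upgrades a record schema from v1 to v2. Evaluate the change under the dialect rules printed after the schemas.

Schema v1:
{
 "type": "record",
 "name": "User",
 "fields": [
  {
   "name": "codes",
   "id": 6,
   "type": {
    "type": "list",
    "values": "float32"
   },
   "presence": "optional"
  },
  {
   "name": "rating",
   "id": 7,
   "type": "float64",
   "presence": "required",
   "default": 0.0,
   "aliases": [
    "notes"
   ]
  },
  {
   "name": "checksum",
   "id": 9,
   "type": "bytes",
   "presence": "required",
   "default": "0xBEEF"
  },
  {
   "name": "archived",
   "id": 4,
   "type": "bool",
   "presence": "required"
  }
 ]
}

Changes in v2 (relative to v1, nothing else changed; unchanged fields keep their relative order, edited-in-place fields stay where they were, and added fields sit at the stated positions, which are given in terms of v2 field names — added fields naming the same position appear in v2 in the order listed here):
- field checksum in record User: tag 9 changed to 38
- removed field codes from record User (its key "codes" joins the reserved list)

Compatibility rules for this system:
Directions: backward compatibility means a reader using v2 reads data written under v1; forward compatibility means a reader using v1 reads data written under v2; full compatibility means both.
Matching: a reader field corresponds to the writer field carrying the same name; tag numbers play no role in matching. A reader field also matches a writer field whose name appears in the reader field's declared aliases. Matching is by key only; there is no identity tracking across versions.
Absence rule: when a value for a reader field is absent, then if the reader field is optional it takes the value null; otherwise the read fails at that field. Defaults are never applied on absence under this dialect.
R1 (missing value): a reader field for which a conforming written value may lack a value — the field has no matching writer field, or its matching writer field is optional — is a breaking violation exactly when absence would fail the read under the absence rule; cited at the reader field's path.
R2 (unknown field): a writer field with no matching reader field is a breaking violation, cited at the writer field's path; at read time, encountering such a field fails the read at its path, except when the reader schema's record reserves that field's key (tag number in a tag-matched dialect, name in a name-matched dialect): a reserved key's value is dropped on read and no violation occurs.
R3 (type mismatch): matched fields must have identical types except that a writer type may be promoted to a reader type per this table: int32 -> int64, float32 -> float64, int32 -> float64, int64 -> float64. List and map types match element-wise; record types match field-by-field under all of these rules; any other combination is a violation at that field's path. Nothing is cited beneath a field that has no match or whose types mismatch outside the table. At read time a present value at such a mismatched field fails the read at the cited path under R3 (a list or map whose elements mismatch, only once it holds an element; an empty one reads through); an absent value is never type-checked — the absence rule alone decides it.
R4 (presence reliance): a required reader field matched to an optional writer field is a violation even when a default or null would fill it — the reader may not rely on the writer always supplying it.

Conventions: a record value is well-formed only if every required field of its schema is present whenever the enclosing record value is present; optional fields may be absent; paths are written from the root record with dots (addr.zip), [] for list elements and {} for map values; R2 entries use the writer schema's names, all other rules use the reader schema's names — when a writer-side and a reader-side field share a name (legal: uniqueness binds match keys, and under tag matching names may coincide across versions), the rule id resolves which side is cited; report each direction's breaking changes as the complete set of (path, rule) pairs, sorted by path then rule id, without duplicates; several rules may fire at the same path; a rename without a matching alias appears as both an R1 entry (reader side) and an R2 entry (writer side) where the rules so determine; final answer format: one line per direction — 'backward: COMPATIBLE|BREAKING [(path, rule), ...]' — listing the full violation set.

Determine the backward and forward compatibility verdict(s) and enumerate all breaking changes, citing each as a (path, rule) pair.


in User below, arrows point writer -> reader
backward analysis of User with v2 as reader and v1 as writer:
  rating: float64 -> float64, writer required; from rating
  checksum: bytes -> bytes, writer required; from checksum
  archived: bool -> bool, writer required; from archived
  codes (writer side), unknown to reader
  nothing fires on User: backward is COMPATIBLE
forward analysis of User with v1 as reader and v2 as writer:
  no writer field matches reader codes
  rating: float64 -> float64, writer required; from rating
  checksum: bytes -> bytes, writer required; from checksum
  archived: bool -> bool, writer required; from archived
  nothing fires on User: forward is COMPATIBLE

backward: COMPATIBLE []; forward: COMPATIBLE []


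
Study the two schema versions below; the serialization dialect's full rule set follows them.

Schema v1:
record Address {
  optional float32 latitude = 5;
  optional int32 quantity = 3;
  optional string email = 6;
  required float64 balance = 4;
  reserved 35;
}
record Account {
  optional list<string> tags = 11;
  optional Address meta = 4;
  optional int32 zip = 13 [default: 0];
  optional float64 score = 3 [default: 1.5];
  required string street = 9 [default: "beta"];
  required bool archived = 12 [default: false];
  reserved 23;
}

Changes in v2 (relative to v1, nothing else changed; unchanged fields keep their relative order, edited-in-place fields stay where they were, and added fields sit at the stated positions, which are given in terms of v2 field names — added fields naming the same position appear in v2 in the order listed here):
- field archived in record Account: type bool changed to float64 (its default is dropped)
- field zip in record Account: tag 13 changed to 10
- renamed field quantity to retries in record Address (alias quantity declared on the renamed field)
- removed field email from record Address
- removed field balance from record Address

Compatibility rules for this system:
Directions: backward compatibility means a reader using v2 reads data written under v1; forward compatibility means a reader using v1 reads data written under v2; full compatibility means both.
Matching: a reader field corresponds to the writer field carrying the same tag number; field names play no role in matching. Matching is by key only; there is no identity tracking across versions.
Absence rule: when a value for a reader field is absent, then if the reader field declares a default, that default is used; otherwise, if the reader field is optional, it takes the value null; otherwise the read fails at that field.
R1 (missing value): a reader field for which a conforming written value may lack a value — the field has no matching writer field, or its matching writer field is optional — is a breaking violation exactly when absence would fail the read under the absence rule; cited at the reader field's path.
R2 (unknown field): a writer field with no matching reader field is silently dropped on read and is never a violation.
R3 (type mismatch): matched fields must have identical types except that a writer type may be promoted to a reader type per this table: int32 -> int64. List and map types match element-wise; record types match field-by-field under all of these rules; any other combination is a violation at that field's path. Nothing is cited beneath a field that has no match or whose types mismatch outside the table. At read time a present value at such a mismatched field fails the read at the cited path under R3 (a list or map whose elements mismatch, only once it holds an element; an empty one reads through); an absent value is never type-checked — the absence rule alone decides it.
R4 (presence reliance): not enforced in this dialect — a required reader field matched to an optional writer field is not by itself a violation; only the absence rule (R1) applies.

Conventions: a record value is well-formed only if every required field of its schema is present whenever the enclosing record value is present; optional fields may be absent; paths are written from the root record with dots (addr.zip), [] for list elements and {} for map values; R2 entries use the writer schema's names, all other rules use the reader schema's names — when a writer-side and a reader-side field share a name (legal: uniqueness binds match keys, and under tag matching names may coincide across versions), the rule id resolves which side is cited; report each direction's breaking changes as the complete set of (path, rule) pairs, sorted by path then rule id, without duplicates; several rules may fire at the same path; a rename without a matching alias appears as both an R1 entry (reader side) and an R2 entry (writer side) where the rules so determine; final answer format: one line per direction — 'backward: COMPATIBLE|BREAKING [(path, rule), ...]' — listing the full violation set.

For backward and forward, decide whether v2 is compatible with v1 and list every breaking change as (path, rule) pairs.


backward: BREAKING [(archived, R3)]; forward: BREAKING [(archived, R3), (meta.balance, R1)]

in Account below, arrows point writer -> reader
backward for Account (reader v2, writer v1):
  tags: list<string> -> list<string>, writer optional; from tags
  meta: Address -> Address, writer optional; from meta
  no writer field matches reader zip
  score: float64 -> float64, writer optional; from score
  street: string -> string, writer required; from street
  archived: bool -> float64, writer required; from archived
  writer field zip has no reader counterpart
  meta.latitude: float32 -> float32, writer optional; from meta.latitude
  meta.retries: int32 -> int32, writer optional; from meta.quantity
  writer field meta.email has no reader counterpart
  writer field meta.balance has no reader counterpart
  breaking: (archived, R3)
  => backward verdict for Account: BREAKING, 1 violation(s)
forward for Account (reader v1, writer v2):
  tags: list<string> -> list<string>, writer optional; from tags
  meta: Address -> Address, writer optional; from meta
  no writer field matches reader zip
  score: float64 -> float64, writer optional; from score
  street: string -> string, writer required; from street
  archived: float64 -> bool, writer required; from archived
  writer field zip has no reader counterpart
  meta.latitude: float32 -> float32, writer optional; from meta.latitude
  meta.quantity: int32 -> int32, writer optional; from meta.retries
  no writer field matches reader meta.email
  no writer field matches reader meta.balance
  breaking: (archived, R3)
  breaking: (meta.balance, R1)
  => forward verdict for Account: BREAKING, 2 violation(s)


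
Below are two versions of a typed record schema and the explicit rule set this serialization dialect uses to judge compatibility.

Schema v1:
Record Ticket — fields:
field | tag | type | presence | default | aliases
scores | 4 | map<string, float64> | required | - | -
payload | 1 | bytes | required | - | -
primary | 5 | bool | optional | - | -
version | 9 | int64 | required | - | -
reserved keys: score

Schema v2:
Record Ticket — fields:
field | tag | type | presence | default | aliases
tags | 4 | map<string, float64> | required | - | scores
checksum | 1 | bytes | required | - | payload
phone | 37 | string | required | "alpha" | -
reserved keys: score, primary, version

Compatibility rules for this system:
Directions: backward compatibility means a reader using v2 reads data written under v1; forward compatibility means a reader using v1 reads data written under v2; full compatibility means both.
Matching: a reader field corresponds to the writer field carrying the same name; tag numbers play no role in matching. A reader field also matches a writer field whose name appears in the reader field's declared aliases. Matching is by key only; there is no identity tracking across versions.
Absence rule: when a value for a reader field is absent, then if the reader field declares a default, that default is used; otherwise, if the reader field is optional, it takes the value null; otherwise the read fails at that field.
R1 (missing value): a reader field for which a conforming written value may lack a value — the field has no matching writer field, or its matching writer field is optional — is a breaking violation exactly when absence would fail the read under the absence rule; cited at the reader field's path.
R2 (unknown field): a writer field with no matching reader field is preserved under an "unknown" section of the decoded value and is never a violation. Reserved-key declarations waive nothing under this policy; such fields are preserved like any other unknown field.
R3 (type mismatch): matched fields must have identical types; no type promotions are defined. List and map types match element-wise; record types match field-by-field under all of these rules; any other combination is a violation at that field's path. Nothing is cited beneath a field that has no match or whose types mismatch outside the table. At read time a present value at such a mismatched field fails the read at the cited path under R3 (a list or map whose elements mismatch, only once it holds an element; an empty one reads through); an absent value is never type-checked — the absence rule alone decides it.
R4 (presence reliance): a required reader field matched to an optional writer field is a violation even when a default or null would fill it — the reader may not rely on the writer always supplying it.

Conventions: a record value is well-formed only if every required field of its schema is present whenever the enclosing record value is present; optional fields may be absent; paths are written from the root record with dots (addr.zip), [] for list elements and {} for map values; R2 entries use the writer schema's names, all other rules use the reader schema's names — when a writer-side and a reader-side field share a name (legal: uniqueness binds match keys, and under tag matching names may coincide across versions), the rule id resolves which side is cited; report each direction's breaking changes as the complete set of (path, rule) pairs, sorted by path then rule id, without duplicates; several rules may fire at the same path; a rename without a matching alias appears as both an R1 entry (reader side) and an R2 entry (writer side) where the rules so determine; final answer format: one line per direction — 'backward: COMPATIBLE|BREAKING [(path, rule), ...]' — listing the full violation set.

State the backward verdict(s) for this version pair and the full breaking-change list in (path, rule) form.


backward: COMPATIBLE []

the writer's type comes first in each Ticket pair
backward analysis of Ticket with v2 as reader and v1 as writer:
  tags <- scores (map<string, float64> -> map<string, float64>, writer required)
  checksum <- payload (bytes -> bytes, writer required)
  phone has no writer counterpart
  leftover writer field: primary
  leftover writer field: version
  nothing fires on Ticket: backward is COMPATIBLE
remaining Ticket differences; none change what is asked:
  removed field primary from record Ticket (its key "primary" joins the reserved list) -> fires no rule on Ticket, leaving the asked answer as it is
  renamed field payload to checksum in record Ticket (alias payload declared on the renamed field) -> matters only for Ticket's forward compatibility — outside the asked direction
  removed field version from record Ticket (its key "version" joins the reserved list) -> matters only for Ticket's forward compatibility — outside the asked direction
  renamed field scores to tags in record Ticket (alias scores declared on the renamed field) -> matters only for Ticket's forward compatibility — outside the asked direction
  added field phone to record Ticket: required string, tag 37, default "alpha" (in v2 it sits last) -> fires no rule on Ticket, leaving the asked answer as it is


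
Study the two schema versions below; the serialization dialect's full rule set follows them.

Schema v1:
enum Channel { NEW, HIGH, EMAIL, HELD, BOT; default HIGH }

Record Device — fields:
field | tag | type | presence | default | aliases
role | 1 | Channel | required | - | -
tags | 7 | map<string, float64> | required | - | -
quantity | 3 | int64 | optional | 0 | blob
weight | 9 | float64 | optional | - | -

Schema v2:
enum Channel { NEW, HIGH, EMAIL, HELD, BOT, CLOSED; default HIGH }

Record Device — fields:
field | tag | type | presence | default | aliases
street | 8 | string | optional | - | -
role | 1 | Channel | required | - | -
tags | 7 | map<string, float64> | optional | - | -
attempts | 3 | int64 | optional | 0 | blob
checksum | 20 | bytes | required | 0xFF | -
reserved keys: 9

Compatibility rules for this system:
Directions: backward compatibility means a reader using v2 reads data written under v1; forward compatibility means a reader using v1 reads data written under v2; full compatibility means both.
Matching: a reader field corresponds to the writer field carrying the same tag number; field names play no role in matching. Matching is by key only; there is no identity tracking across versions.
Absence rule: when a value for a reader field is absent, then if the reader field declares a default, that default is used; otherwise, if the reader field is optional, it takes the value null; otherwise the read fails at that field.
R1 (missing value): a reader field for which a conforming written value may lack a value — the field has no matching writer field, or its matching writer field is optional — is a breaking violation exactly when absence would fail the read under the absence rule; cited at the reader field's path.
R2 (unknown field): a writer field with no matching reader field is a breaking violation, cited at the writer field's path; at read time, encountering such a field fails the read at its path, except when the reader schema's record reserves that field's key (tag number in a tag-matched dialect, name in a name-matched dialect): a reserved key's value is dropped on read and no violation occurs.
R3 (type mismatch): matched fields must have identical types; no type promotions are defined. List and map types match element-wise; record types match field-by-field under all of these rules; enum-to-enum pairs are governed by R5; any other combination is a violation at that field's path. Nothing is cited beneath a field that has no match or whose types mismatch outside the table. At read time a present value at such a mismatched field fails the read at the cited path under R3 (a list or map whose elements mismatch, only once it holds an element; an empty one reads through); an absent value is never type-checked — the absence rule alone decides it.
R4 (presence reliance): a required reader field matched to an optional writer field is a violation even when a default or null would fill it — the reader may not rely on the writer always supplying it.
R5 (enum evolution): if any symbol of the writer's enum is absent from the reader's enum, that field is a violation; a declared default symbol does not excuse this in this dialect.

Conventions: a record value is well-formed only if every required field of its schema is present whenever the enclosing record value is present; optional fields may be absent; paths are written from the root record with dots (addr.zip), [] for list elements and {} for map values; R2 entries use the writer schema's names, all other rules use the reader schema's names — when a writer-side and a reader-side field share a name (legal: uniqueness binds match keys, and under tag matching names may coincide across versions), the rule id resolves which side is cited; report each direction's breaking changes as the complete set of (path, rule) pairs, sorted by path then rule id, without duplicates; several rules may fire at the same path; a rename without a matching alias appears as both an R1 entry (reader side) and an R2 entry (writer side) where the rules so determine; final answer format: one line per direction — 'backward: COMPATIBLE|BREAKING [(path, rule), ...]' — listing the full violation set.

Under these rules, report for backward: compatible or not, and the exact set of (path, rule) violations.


in Device below, arrows point writer -> reader
backward for Device (reader v2, writer v1):
  no writer field matches reader street
  role <- role (Channel -> Channel, writer required)
  tags <- tags (map<string, float64> -> map<string, float64>, writer required)
  attempts <- quantity (int64 -> int64, writer optional)
  no writer field matches reader checksum
  writer weight: unknown to reader
  => backward: COMPATIBLE
the rest of the Device diff is inert for this question:
  renamed field quantity to attempts in record Device -> inert for the asked Device verdict: nothing fires
  enum Channel (field role in record Device): symbol CLOSED added -> fires only in the forward direction of Device, which is not asked here
  field tags in record Device: required changed to optional -> fires only in the forward direction of Device, which is not asked here
  removed field weight from record Device (its key 9 joins the reserved list) -> inert for the asked Device verdict: nothing fires
  added field street to record Device: optional string, tag 8 (in v2 it sits immediately before role) -> fires only in the forward direction of Device, which is not asked here
  added field checksum to record Device: required bytes, tag 20, default 0xFF (in v2 it sits last) -> fires only in the forward direction of Device, which is not asked here

backward: COMPATIBLE []


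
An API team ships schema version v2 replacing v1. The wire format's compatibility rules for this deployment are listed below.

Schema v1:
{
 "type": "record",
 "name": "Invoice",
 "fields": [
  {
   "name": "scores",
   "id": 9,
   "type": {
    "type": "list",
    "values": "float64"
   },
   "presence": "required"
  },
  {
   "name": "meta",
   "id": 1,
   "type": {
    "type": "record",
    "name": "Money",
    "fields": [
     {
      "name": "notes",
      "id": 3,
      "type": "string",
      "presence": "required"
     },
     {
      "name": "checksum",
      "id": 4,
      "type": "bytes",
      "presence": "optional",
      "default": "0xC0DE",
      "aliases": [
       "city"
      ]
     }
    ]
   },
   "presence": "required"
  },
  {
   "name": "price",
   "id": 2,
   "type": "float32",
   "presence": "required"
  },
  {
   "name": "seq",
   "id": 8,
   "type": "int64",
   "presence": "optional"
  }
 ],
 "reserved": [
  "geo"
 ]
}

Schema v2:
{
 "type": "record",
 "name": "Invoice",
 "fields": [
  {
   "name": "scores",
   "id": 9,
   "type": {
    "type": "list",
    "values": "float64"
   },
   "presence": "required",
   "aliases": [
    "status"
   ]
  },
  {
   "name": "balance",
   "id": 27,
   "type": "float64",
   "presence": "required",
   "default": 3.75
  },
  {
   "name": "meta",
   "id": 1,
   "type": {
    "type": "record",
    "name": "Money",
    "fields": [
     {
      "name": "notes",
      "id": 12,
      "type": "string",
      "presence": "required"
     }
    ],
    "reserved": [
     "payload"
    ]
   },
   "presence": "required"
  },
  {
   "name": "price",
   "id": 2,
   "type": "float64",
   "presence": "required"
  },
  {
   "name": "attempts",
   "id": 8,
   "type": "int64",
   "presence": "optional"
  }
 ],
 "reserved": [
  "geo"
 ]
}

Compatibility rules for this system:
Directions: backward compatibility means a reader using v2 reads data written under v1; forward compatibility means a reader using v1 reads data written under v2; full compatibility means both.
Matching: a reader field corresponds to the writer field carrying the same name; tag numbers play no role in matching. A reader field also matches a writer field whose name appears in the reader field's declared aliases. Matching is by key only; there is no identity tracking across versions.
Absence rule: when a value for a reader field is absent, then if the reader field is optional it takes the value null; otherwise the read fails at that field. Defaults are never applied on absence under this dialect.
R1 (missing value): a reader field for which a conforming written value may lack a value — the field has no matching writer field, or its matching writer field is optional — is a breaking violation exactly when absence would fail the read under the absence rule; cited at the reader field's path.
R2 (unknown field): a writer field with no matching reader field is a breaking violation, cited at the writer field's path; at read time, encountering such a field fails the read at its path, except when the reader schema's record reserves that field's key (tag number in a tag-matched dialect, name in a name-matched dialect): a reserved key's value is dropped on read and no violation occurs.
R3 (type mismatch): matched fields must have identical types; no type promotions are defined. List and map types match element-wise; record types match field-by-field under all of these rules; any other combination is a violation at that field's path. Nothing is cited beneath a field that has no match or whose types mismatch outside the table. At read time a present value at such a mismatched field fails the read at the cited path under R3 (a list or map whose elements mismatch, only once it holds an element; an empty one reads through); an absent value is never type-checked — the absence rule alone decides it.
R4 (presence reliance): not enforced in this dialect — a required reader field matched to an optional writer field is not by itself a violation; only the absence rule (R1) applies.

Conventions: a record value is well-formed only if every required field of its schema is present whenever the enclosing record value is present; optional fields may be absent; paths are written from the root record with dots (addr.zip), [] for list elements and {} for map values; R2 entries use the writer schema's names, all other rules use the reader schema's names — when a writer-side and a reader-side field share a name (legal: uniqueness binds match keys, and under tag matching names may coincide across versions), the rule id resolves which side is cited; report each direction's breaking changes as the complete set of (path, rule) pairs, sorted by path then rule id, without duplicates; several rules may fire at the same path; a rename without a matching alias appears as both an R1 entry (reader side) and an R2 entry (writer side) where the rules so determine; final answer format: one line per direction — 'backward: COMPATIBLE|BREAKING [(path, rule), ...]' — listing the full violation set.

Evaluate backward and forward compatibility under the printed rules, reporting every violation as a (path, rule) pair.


arrows below run writer -> reader for Invoice
backward on Invoice — v2 reading data written by v1:
  scores: paired with writer scores (list<float64> -> list<float64>; writer required)
  balance: no writer match
  meta: paired with writer meta (Money -> Money; writer required)
  price: paired with writer price (float32 -> float64; writer required)
  attempts: no writer match
  writer field seq has no reader counterpart
  meta.notes: paired with writer meta.notes (string -> string; writer required)
  writer field meta.checksum has no reader counterpart
  breaking: (balance, R1)
  breaking: (meta.checksum, R2)
  breaking: (price, R3)
  breaking: (seq, R2)
  => 4 violation(s): backward is BREAKING for Invoice
forward on Invoice — v1 reading data written by v2:
  scores: paired with writer scores (list<float64> -> list<float64>; writer required)
  meta: paired with writer meta (Money -> Money; writer required)
  price: paired with writer price (float64 -> float32; writer required)
  seq: no writer match
  writer field balance has no reader counterpart
  writer field attempts has no reader counterpart
  meta.notes: paired with writer meta.notes (string -> string; writer required)
  meta.checksum: no writer match
  breaking: (attempts, R2)
  breaking: (balance, R2)
  breaking: (price, R3)
  => 3 violation(s): forward is BREAKING for Invoice

backward: BREAKING [(balance, R1), (meta.checksum, R2), (price, R3), (seq, R2)]; forward: BREAKING [(attempts, R2), (balance, R2), (price, R3)]


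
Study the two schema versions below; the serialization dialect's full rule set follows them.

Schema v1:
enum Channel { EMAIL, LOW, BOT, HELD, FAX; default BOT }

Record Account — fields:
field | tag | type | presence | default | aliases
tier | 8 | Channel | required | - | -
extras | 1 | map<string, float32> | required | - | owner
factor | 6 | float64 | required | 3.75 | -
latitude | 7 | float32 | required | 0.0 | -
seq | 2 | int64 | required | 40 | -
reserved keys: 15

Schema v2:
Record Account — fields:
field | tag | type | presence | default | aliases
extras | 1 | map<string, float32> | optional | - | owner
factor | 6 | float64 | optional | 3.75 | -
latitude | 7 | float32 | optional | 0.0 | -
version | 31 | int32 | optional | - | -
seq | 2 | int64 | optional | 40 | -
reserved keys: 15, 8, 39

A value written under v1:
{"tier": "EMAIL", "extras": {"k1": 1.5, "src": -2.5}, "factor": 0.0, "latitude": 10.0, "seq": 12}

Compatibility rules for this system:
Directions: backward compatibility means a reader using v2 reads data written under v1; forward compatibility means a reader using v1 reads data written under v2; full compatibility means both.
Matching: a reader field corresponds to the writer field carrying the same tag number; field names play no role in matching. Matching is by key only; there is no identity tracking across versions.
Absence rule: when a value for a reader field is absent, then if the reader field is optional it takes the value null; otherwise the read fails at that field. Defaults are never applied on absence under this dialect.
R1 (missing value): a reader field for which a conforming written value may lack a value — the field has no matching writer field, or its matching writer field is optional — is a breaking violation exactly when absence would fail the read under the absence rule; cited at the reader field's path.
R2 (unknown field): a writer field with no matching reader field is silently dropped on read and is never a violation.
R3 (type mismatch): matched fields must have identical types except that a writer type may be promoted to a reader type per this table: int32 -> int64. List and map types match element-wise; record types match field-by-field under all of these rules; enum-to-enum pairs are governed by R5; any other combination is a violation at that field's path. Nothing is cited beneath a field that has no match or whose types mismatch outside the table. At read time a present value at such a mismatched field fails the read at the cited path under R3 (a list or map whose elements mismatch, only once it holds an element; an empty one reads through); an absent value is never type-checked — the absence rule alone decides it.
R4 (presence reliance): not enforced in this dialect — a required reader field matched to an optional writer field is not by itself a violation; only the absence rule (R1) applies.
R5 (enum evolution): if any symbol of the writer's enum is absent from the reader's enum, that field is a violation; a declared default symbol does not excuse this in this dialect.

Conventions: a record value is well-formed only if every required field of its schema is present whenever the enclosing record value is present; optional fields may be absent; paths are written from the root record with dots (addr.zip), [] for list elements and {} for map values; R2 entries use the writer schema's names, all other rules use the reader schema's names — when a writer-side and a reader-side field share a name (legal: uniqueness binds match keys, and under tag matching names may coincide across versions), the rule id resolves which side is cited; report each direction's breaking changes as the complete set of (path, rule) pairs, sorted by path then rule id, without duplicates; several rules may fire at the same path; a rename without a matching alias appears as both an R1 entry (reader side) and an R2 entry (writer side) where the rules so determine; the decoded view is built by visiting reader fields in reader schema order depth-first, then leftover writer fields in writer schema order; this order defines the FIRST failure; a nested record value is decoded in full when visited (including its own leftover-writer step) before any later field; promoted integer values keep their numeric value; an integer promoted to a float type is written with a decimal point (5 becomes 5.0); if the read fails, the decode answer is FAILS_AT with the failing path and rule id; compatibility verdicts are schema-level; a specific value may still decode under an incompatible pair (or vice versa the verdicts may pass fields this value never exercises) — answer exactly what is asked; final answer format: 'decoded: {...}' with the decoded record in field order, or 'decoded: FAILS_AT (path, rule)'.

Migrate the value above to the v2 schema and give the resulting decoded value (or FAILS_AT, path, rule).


decoded: {"extras": {"k1": 1.5, "src": -2.5}, "factor": 0.0, "latitude": 10.0, "version": null, "seq": 12}

in Account below, arrows point writer -> reader
decode (reader v2):
  extras := {"k1": 1.5, "src": -2.5}
  factor := 0.0
  latitude := 10.0
  version := null (absent, optional -> null)
  seq := 12
  writer tier: unknown -> dropped
  => decoded: {"extras": {"k1": 1.5, "src": -2.5}, "factor": 0.0, "latitude": 10.0, "version": null, "seq": 12}
diffs on Account not affecting the asked answer:
  field factor in record Account: required changed to optional -> affects the rule determinations only; this particular Account value decodes identically
  field latitude in record Account: required changed to optional -> affects the rule determinations only; this particular Account value decodes identically
  field seq in record Account: required changed to optional -> affects the rule determinations only; this particular Account value decodes identically
  field extras in record Account: required changed to optional -> affects the rule determinations only; this particular Account value decodes identically


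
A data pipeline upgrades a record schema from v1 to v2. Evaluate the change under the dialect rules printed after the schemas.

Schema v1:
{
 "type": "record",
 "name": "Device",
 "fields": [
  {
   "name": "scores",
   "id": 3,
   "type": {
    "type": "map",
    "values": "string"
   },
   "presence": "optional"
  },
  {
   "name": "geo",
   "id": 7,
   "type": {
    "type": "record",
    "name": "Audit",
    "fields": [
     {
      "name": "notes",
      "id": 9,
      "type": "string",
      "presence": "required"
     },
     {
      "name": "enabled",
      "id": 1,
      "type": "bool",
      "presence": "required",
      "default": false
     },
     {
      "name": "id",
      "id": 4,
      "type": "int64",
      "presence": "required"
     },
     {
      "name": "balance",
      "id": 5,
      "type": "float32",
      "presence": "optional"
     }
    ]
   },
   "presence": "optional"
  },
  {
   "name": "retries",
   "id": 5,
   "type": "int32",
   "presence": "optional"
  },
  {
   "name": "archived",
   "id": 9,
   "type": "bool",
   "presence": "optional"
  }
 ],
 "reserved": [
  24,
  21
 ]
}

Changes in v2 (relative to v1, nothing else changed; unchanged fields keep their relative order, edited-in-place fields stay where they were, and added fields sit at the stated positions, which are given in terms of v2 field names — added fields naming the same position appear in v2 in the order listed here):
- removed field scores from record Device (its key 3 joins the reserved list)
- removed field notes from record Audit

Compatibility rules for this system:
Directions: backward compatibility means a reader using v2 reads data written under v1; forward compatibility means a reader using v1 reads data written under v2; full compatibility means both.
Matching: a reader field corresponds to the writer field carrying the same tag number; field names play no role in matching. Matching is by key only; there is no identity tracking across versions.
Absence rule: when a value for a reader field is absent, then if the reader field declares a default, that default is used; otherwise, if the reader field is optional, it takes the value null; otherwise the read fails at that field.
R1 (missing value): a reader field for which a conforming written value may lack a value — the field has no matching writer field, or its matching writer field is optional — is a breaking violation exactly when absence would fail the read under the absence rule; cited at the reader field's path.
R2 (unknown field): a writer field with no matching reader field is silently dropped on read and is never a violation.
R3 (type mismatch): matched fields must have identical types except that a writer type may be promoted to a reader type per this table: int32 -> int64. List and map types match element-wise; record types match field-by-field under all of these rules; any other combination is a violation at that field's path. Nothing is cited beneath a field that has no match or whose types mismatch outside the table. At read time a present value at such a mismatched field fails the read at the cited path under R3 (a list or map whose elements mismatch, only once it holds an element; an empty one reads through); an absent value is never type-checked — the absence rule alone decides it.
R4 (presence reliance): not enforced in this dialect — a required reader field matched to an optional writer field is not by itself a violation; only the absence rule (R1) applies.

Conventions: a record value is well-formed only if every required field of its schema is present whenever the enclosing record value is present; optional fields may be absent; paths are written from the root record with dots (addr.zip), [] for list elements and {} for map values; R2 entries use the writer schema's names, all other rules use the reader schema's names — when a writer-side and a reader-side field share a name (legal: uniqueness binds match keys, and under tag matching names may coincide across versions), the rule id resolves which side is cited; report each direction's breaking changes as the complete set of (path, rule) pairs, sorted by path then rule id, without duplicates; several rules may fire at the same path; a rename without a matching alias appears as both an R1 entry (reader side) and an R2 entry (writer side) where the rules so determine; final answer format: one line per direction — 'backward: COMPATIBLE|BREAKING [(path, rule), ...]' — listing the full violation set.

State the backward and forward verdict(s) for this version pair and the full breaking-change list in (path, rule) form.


the writer's type comes first in each Device pair
backward for Device (reader v2, writer v1):
  Audit -> Audit, writer optional: geo aligns to geo
  int32 -> int32, writer optional: retries aligns to retries
  bool -> bool, writer optional: archived aligns to archived
  scores (writer side), unknown to reader
  bool -> bool, writer required: geo.enabled aligns to geo.enabled
  int64 -> int64, writer required: geo.id aligns to geo.id
  float32 -> float32, writer optional: geo.balance aligns to geo.balance
  geo.notes (writer side), unknown to reader
  nothing fires on Device: backward is COMPATIBLE
forward for Device (reader v1, writer v2):
  no writer field matches reader scores
  Audit -> Audit, writer optional: geo aligns to geo
  int32 -> int32, writer optional: retries aligns to retries
  bool -> bool, writer optional: archived aligns to archived
  no writer field matches reader geo.notes
  bool -> bool, writer required: geo.enabled aligns to geo.enabled
  int64 -> int64, writer required: geo.id aligns to geo.id
  float32 -> float32, writer optional: geo.balance aligns to geo.balance
  R1 fires at geo.notes
  => forward: BREAKING (1)

backward: COMPATIBLE []; forward: BREAKING [(geo.notes, R1)]
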